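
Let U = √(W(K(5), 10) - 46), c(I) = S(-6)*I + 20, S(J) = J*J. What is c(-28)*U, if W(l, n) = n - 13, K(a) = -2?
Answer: -6916*I ≈ -6916.0*I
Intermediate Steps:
S(J) = J²
W(l, n) = -13 + n
c(I) = 20 + 36*I (c(I) = (-6)²*I + 20 = 36*I + 20 = 20 + 36*I)
U = 7*I (U = √((-13 + 10) - 46) = √(-3 - 46) = √(-49) = 7*I ≈ 7.0*I)
c(-28)*U = (20 + 36*(-28))*(7*I) = (20 - 1008)*(7*I) = -6916*I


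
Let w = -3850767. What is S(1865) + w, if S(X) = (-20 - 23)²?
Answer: -3848918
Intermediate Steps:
S(X) = 1849 (S(X) = (-43)² = 1849)
S(1865) + w = 1849 - 3850767 = -3848918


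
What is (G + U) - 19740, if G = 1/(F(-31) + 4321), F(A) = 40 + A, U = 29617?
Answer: 42767411/4330 ≈ 9877.0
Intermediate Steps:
G = 1/4330 (G = 1/((40 - 31) + 4321) = 1/(9 + 4321) = 1/4330 ≈ 0.00023095)
(G + U) - 19740 = (1/4330 + 29617) - 19740 = 128241611/4330 - 19740 = 42767411/4330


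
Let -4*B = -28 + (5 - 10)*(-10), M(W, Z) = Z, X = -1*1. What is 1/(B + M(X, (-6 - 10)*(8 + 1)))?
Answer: -2/299 ≈ -0.0066890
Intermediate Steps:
X = -1
B = -11/2 (B = -(-28 + (5 - 10)*(-10))/4 = -(-28 - 5*(-10))/4 = -(-28 + 50)/4 = -¼*22 = -11/2 ≈ -5.5000)
1/(B + M(X, (-6 - 10)*(8 + 1))) = 1/(-11/2 + (-6 - 10)*(8 + 1)) = 1/(-11/2 - 16*9) = 1/(-11/2 - 144) = 1/(-299/2) = -2/299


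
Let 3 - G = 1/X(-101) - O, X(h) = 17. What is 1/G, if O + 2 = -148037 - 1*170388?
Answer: -17/5413209 ≈ -3.1405e-6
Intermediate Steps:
O = -318427 (O = -2 + (-148037 - 1*170388) = -2 + (-148037 - 170388) = -2 - 318425 = -318427)
G = -5413209/17 (G = 3 - (1/17 - 1*(-318427)) = 3 - (1/17 + 318427) = 3 - 1*5413260/17 = 3 - 5413260/17 = -5413209/17 ≈ -3.1842e+5)
1/G = 1/(-5413209/17) = -17/5413209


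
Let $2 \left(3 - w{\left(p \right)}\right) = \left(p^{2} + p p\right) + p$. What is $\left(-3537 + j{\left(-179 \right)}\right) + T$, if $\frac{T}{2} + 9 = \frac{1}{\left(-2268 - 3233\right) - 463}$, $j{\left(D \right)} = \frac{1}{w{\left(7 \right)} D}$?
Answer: $- \frac{62620169989}{17614674} \approx -3555.0$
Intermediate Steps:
$w{\left(p \right)} = 3 - p^{2} - \frac{p}{2}$ ($w{\left(p \right)} = 3 - \frac{\left(p^{2} + p p\right) + p}{2} = 3 - \frac{\left(p^{2} + p^{2}\right) + p}{2} = 3 - \frac{2 p^{2} + p}{2} = 3 - \frac{p + 2 p^{2}}{2} = 3 - \left(p^{2} + \frac{p}{2}\right) = 3 - p^{2} - \frac{p}{2}$)
$j{\left(D \right)} = - \frac{2}{99 D}$ ($j{\left(D \right)} = \frac{1}{\left(3 - 7^{2} - \frac{7}{2}\right) D} = \frac{1}{\left(3 - 49 - \frac{7}{2}\right) D} = \frac{1}{\left(- \frac{99}{2}\right) D} = - \frac{2}{99 D}$)
$T = - \frac{53677}{2982}$ ($T = -18 + \frac{2}{\left(-2268 - 3233\right) - 463} = -18 + \frac{2}{-5501 - 463} = -18 + \frac{2}{-5964} = -18 + 2 \left(- \frac{1}{5964}\right) = -18 - \frac{1}{2982} = - \frac{53677}{2982} \approx -18.0$)
$\left(-3537 + j{\left(-179 \right)}\right) + T = \left(-3537 - \frac{2}{99 \left(-179\right)}\right) - \frac{53677}{2982} = \left(-3537 - - \frac{2}{17721}\right) - \frac{53677}{2982} = \left(-3537 + \frac{2}{17721}\right) - \frac{53677}{2982} = - \frac{62679175}{17721} - \frac{53677}{2982} = - \frac{62620169989}{17614674}$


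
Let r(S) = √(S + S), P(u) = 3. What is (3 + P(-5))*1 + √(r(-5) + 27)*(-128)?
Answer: 6 - 128*√(27 + I*√10) ≈ -660.24 - 38.883*I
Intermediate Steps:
r(S) = √2*√S (r(S) = √(2*S) = √2*√S)
(3 + P(-5))*1 + √(r(-5) + 27)*(-128) = (3 + 3)*1 + √(√2*√(-5) + 27)*(-128) = 6*1 + √(√2*(I*√5) + 27)*(-128) = 6 + √(I*√10 + 27)*(-128) = 6 + √(27 + I*√10)*(-128) = 6 - 128*√(27 + I*√10)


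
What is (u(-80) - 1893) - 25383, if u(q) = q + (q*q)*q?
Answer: -539356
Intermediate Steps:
u(q) = q + q³ (u(q) = q + q²*q = q + q³)
(u(-80) - 1893) - 25383 = ((-80 + (-80)³) - 1893) - 25383 = ((-80 - 512000) - 1893) - 25383 = (-512080 - 1893) - 25383 = -513973 - 25383 = -539356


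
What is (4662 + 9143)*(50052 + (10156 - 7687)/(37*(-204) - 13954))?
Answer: 14857156841175/21502 ≈ 6.9097e+8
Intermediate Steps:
(4662 + 9143)*(50052 + (10156 - 7687)/(37*(-204) - 13954)) = 13805*(50052 + 2469/(-7548 - 13954)) = 13805*(50052 + 2469/(-21502)) = 13805*(50052 + 2469*(-1/21502)) = 13805*(50052 - 2469/21502) = 13805*(1076215635/21502) = 14857156841175/21502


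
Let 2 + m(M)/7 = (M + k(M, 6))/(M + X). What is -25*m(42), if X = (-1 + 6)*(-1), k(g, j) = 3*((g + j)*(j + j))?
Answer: -296800/37 ≈ -8021.6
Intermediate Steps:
k(g, j) = 6*j*(g + j) (k(g, j) = 3*((g + j)*(2*j)) = 3*(2*j*(g + j)) = 6*j*(g + j))
X = -5 (X = 5*(-1) = -5)
m(M) = -14 + 7*(216 + 37*M)/(-5 + M) (m(M) = -14 + 7*((M + 6*6*(M + 6))/(M - 5)) = -14 + 7*((M + 6*6*(6 + M))/(-5 + M)) = -14 + 7*((M + (216 + 36*M))/(-5 + M)) = -14 + 7*((216 + 37*M)/(-5 + M)) = -14 + 7*(216 + 37*M)/(-5 + M))
-25*m(42) = -175*(226 + 35*42)/(-5 + 42) = -175*(226 + 1470)/37 = -175*1696/37 = -25*11872/37 = -296800/37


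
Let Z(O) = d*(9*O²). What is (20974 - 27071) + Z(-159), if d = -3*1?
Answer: -688684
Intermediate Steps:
d = -3
Z(O) = -27*O²
(20974 - 27071) + Z(-159) = (20974 - 27071) - 27*(-159)² = -6097 - 27*25281 = -6097 - 682587 = -688684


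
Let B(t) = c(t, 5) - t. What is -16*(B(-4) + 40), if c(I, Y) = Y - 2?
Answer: -752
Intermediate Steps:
c(I, Y) = -2 + Y
B(t) = 3 - t (B(t) = (-2 + 5) - t = 3 - t)
-16*(B(-4) + 40) = -16*((3 - 1*(-4)) + 40) = -16*((3 + 4) + 40) = -16*(7 + 40) = -16*47 = -752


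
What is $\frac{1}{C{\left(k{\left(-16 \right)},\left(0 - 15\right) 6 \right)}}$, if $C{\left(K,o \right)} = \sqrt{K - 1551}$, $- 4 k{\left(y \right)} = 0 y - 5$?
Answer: $- \frac{2 i \sqrt{6199}}{6199} \approx - 0.025402 i$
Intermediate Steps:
$k{\left(y \right)} = \frac{5}{4}$ ($k{\left(y \right)} = - \frac{0 y - 5}{4} = - \frac{0 - 5}{4} = \left(- \frac{1}{4}\right) \left(-5\right) = \frac{5}{4}$)
$C{\left(K,o \right)} = \sqrt{-1551 + K}$
$\frac{1}{C{\left(k{\left(-16 \right)},\left(0 - 15\right) 6 \right)}} = \frac{1}{\sqrt{-1551 + \frac{5}{4}}} = \frac{1}{\sqrt{- \frac{6199}{4}}} = \frac{1}{\frac{1}{2} i \sqrt{6199}} = - \frac{2 i \sqrt{6199}}{6199}$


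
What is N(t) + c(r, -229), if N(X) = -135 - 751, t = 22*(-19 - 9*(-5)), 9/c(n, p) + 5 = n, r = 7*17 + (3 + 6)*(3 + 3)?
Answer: -49613/56 ≈ -885.95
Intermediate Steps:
r = 173 (r = 119 + 9*6 = 119 + 54 = 173)
c(n, p) = 9/(-5 + n)
t = 572 (t = 22*(-19 + 45) = 22*26 = 572)
N(X) = -886
N(t) + c(r, -229) = -886 + 9/(-5 + 173) = -886 + 9/168 = -886 + 9*(1/168) = -886 + 3/56 = -49613/56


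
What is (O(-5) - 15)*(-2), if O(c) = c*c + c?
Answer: -10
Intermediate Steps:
O(c) = c + c² (O(c) = c² + c = c + c²)
(O(-5) - 15)*(-2) = (-5*(1 - 5) - 15)*(-2) = (-5*(-4) - 15)*(-2) = (20 - 15)*(-2) = 5*(-2) = -10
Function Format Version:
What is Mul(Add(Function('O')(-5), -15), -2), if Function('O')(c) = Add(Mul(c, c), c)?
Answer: -10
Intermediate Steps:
Function('O')(c) = Add(c, Pow(c, 2)) (Function('O')(c) = Add(Pow(c, 2), c) = Add(c, Pow(c, 2)))
Mul(Add(Function('O')(-5), -15), -2) = Mul(Add(Mul(-5, Add(1, -5)), -15), -2) = Mul(Add(Mul(-5, -4), -15), -2) = Mul(Add(20, -15), -2) = Mul(5, -2) = -10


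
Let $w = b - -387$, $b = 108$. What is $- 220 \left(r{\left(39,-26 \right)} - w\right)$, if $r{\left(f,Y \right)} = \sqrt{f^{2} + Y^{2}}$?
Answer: $108900 - 2860 \sqrt{13} \approx 98588.0$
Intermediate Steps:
$r{\left(f,Y \right)} = \sqrt{Y^{2} + f^{2}}$
$w = 495$ ($w = 108 - -387 = 108 + 387 = 495$)
$- 220 \left(r{\left(39,-26 \right)} - w\right) = - 220 \left(\sqrt{\left(-26\right)^{2} + 39^{2}} - 495\right) = - 220 \left(\sqrt{676 + 1521} - 495\right) = - 220 \left(\sqrt{2197} - 495\right) = - 220 \left(13 \sqrt{13} - 495\right) = - 220 \left(-495 + 13 \sqrt{13}\right) = 108900 - 2860 \sqrt{13}$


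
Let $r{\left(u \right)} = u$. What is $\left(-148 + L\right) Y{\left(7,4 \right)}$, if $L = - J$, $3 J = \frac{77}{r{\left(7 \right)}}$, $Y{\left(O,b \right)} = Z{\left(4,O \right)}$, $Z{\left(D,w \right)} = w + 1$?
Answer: $- \frac{3640}{3} \approx -1213.3$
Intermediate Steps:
$Z{\left(D,w \right)} = 1 + w$
$Y{\left(O,b \right)} = 1 + O$
$J = \frac{11}{3}$ ($J = \frac{77 \cdot \frac{1}{7}}{3} = \frac{1}{3} \cdot 11 = \frac{11}{3} \approx 3.6667$)
$L = - \frac{11}{3}$ ($L = \left(-1\right) \frac{11}{3} = - \frac{11}{3} \approx -3.6667$)
$\left(-148 + L\right) Y{\left(7,4 \right)} = \left(-148 - \frac{11}{3}\right) \left(1 + 7\right) = \left(- \frac{455}{3}\right) 8 = - \frac{3640}{3}$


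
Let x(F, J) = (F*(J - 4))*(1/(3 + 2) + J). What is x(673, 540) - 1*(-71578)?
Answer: 974684218/5 ≈ 1.9494e+8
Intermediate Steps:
x(F, J) = F*(-4 + J)*(1/5 + J) (x(F, J) = (F*(-4 + J))*(1/5 + J) = F*(-4 + J)*(1/5 + J))
x(673, 540) - 1*(-71578) = (1/5)*673*(-4 - 19*540 + 5*540**2) - 1*(-71578) = (1/5)*673*(-4 - 10260 + 5*291600) + 71578 = (1/5)*673*(-4 - 10260 + 1458000) + 71578 = (1/5)*673*1447736 + 71578 = 974326328/5 + 71578 = 974684218/5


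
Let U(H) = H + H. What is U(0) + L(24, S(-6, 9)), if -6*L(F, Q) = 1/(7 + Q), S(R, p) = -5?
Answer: -1/12 ≈ -0.083333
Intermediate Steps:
L(F, Q) = -1/(6*(7 + Q))
U(H) = 2*H
U(0) + L(24, S(-6, 9)) = 2*0 - 1/(42 + 6*(-5)) = 0 - 1/(42 - 30) = 0 - 1/12 = -1/12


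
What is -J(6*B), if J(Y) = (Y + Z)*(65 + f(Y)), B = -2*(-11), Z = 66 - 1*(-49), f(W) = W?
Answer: -48659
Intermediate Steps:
Z = 115 (Z = 66 + 49 = 115)
B = 22
J(Y) = (65 + Y)*(115 + Y) (J(Y) = (Y + 115)*(65 + Y) = (115 + Y)*(65 + Y) = (65 + Y)*(115 + Y))
-J(6*B) = -(7475 + (6*22)**2 + 180*(6*22)) = -(7475 + 132**2 + 180*132) = -(7475 + 17424 + 23760) = -1*48659 = -48659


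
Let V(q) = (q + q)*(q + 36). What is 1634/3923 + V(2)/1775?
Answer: 3496646/6963325 ≈ 0.50215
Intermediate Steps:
V(q) = 2*q*(36 + q) (V(q) = (2*q)*(36 + q) = 2*q*(36 + q))
1634/3923 + V(2)/1775 = 1634/3923 + (2*2*(36 + 2))/1775 = 1634*(1/3923) + (2*2*38)*(1/1775) = 1634/3923 + 152*(1/1775) = 1634/3923 + 152/1775 = 3496646/6963325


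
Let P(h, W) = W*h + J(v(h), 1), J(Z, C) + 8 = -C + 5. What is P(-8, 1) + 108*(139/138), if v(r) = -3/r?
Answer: 2226/23 ≈ 96.783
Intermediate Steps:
J(Z, C) = -3 - C (J(Z, C) = -8 + (-C + 5) = -8 + (5 - C) = -3 - C)
P(h, W) = -4 + W*h (P(h, W) = W*h + (-3 - 1*1) = W*h + (-3 - 1) = W*h - 4 = -4 + W*h)
P(-8, 1) + 108*(139/138) = (-4 + 1*(-8)) + 108*(139/138) = (-4 - 8) + 108*(139*(1/138)) = -12 + 108*(139/138) = -12 + 2502/23 = 2226/23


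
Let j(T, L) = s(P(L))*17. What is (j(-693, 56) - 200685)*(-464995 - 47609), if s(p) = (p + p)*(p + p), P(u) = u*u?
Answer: -342698863221972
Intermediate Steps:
P(u) = u²
s(p) = 4*p² (s(p) = (2*p)*(2*p) = 4*p²)
j(T, L) = 68*L⁴ (j(T, L) = (4*(L²)²)*17 = (4*L⁴)*17 = 68*L⁴)
(j(-693, 56) - 200685)*(-464995 - 47609) = (68*56⁴ - 200685)*(-464995 - 47609) = (68*9834496 - 200685)*(-512604) = (668745728 - 200685)*(-512604) = 668545043*(-512604) = -342698863221972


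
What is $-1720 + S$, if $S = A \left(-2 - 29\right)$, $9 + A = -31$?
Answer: $-480$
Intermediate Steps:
$A = -40$ ($A = -9 - 31 = -40$)
$S = 1240$ ($S = - 40 \left(-2 - 29\right) = \left(-40\right) \left(-31\right) = 1240$)
$-1720 + S = -1720 + 1240 = -480$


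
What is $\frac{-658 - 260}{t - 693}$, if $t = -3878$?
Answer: $\frac{918}{4571} \approx 0.20083$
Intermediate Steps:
$\frac{-658 - 260}{t - 693} = \frac{-658 - 260}{-3878 - 693} = \frac{-658 - 260}{-4571} = \left(-918\right) \left(- \frac{1}{4571}\right) = \frac{918}{4571}$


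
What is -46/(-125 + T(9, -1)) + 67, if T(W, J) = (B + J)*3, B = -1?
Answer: 8823/131 ≈ 67.351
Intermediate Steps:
T(W, J) = -3 + 3*J (T(W, J) = (-1 + J)*3 = -3 + 3*J)
-46/(-125 + T(9, -1)) + 67 = -46/(-125 + (-3 + 3*(-1))) + 67 = -46/(-125 + (-3 - 3)) + 67 = -46/(-125 - 6) + 67 = -46/(-131) + 67 = -46*(-1/131) + 67 = 46/131 + 67 = 8823/131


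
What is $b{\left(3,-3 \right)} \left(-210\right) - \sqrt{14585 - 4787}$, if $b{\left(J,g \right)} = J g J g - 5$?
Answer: $-15960 - \sqrt{9798} \approx -16059.0$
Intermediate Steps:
$b{\left(J,g \right)} = -5 + J^{2} g^{2}$ ($b{\left(J,g \right)} = g J^{2} g - 5 = J^{2} g^{2} - 5 = -5 + J^{2} g^{2}$)
$b{\left(3,-3 \right)} \left(-210\right) - \sqrt{14585 - 4787} = \left(-5 + 3^{2} \left(-3\right)^{2}\right) \left(-210\right) - \sqrt{14585 - 4787} = \left(-5 + 9 \cdot 9\right) \left(-210\right) - \sqrt{9798} = \left(-5 + 81\right) \left(-210\right) - \sqrt{9798} = 76 \left(-210\right) - \sqrt{9798} = -15960 - \sqrt{9798}$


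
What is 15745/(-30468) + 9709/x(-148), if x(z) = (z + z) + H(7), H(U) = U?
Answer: -300364117/8805252 ≈ -34.112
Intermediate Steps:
x(z) = 7 + 2*z (x(z) = (z + z) + 7 = 2*z + 7 = 7 + 2*z)
15745/(-30468) + 9709/x(-148) = 15745/(-30468) + 9709/(7 + 2*(-148)) = 15745*(-1/30468) + 9709/(7 - 296) = -15745/30468 + 9709/(-289) = -15745/30468 + 9709*(-1/289) = -15745/30468 - 9709/289 = -300364117/8805252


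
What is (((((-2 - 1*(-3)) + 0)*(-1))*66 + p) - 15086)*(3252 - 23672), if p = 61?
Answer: 308158220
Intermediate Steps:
(((((-2 - 1*(-3)) + 0)*(-1))*66 + p) - 15086)*(3252 - 23672) = (((((-2 - 1*(-3)) + 0)*(-1))*66 + 61) - 15086)*(3252 - 23672) = (((((-2 + 3) + 0)*(-1))*66 + 61) - 15086)*(-20420) = ((((1 + 0)*(-1))*66 + 61) - 15086)*(-20420) = (((1*(-1))*66 + 61) - 15086)*(-20420) = ((-1*66 + 61) - 15086)*(-20420) = ((-66 + 61) - 15086)*(-20420) = (-5 - 15086)*(-20420) = -15091*(-20420) = 308158220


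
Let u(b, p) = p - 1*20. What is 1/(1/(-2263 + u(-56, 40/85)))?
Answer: -38803/17 ≈ -2282.5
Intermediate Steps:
u(b, p) = -20 + p (u(b, p) = p - 20 = -20 + p)
1/(1/(-2263 + u(-56, 40/85))) = 1/(1/(-2263 + (-20 + 40/85))) = 1/(1/(-2263 + (-20 + 40*(1/85)))) = 1/(1/(-2263 + (-20 + 8/17))) = 1/(1/(-2263 - 332/17)) = 1/(1/(-38803/17)) = 1/(-17/38803) = -38803/17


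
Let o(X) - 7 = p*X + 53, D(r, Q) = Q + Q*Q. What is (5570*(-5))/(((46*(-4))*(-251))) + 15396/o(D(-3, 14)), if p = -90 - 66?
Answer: -67572661/62925700 ≈ -1.0738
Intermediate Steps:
p = -156
D(r, Q) = Q + Q²
o(X) = 60 - 156*X (o(X) = 7 + (-156*X + 53) = 7 + (53 - 156*X) = 60 - 156*X)
(5570*(-5))/(((46*(-4))*(-251))) + 15396/o(D(-3, 14)) = (5570*(-5))/(((46*(-4))*(-251))) + 15396/(60 - 2184*(1 + 14)) = -27850/((-184*(-251))) + 15396/(60 - 2184*15) = -27850/46184 + 15396/(60 - 156*210) = -27850*1/46184 + 15396/(60 - 32760) = -13925/23092 + 15396/(-32700) = -13925/23092 + 15396*(-1/32700) = -13925/23092 - 1283/2725 = -67572661/62925700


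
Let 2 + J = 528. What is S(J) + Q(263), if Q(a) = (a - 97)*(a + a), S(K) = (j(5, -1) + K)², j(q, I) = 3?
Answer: 367157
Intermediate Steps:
J = 526 (J = -2 + 528 = 526)
S(K) = (3 + K)²
Q(a) = 2*a*(-97 + a) (Q(a) = (-97 + a)*(2*a) = 2*a*(-97 + a))
S(J) + Q(263) = (3 + 526)² + 2*263*(-97 + 263) = 529² + 2*263*166 = 279841 + 87316 = 367157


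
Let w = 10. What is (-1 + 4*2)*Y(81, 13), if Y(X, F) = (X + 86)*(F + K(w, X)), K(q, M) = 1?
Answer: 16366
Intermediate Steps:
Y(X, F) = (1 + F)*(86 + X) (Y(X, F) = (X + 86)*(F + 1) = (86 + X)*(1 + F) = (1 + F)*(86 + X))
(-1 + 4*2)*Y(81, 13) = (-1 + 4*2)*(86 + 81 + 86*13 + 13*81) = (-1 + 8)*(86 + 81 + 1118 + 1053) = 7*2338 = 16366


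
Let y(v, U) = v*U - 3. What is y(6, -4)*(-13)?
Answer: 351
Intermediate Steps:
y(v, U) = -3 + U*v (y(v, U) = U*v - 3 = -3 + U*v)
y(6, -4)*(-13) = (-3 - 4*6)*(-13) = (-3 - 24)*(-13) = -27*(-13) = 351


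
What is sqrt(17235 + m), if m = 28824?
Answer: sqrt(46059) ≈ 214.61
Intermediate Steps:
sqrt(17235 + m) = sqrt(17235 + 28824) = sqrt(46059)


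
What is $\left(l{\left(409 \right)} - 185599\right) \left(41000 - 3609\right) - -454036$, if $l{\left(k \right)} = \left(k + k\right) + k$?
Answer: $-6893399416$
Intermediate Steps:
$l{\left(k \right)} = 3 k$ ($l{\left(k \right)} = 2 k + k = 3 k$)
$\left(l{\left(409 \right)} - 185599\right) \left(41000 - 3609\right) - -454036 = \left(3 \cdot 409 - 185599\right) \left(41000 - 3609\right) - -454036 = \left(1227 - 185599\right) 37391 + 454036 = \left(-184372\right) 37391 + 454036 = -6893853452 + 454036 = -6893399416$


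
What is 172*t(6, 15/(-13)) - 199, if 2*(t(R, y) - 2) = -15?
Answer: -1145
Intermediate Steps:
t(R, y) = -11/2 (t(R, y) = 2 + (½)*(-15) = 2 - 15/2 = -11/2)
172*t(6, 15/(-13)) - 199 = 172*(-11/2) - 199 = -946 - 199 = -1145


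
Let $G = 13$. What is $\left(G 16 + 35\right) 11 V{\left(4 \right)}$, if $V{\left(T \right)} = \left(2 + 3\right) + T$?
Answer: $24057$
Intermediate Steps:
$V{\left(T \right)} = 5 + T$
$\left(G 16 + 35\right) 11 V{\left(4 \right)} = \left(13 \cdot 16 + 35\right) 11 \left(5 + 4\right) = \left(208 + 35\right) 11 \cdot 9 = 243 \cdot 99 = 24057$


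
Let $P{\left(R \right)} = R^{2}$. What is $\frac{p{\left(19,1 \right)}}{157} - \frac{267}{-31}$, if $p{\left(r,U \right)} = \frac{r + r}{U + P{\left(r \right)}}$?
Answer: $\frac{7587928}{880927} \approx 8.6136$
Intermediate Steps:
$p{\left(r,U \right)} = \frac{2 r}{U + r^{2}}$ ($p{\left(r,U \right)} = \frac{r + r}{U + r^{2}} = \frac{2 r}{U + r^{2}}$)
$\frac{p{\left(19,1 \right)}}{157} - \frac{267}{-31} = \frac{2 \cdot 19 \frac{1}{1 + 19^{2}}}{157} - \frac{267}{-31} = 2 \cdot 19 \frac{1}{1 + 361} \cdot \frac{1}{157} - - \frac{267}{31} = 2 \cdot 19 \cdot \frac{1}{362} \cdot \frac{1}{157} + \frac{267}{31} = \frac{19}{181} \cdot \frac{1}{157} + \frac{267}{31} = \frac{19}{28417} + \frac{267}{31} = \frac{7587928}{880927}$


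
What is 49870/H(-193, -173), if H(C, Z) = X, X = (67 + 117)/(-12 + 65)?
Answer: 1321555/92 ≈ 14365.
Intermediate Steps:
X = 184/53 ≈ 3.4717
H(C, Z) = 184/53
49870/H(-193, -173) = 49870/(184/53) = 49870*(53/184) = 1321555/92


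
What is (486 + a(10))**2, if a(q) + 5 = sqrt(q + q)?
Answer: 231381 + 1924*sqrt(5) ≈ 2.3568e+5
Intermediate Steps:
a(q) = -5 + sqrt(2)*sqrt(q) (a(q) = -5 + sqrt(q + q) = -5 + sqrt(2*q) = -5 + sqrt(2)*sqrt(q))
(486 + a(10))**2 = (486 + (-5 + sqrt(2)*sqrt(10)))**2 = (486 + (-5 + 2*sqrt(5)))**2 = (481 + 2*sqrt(5))**2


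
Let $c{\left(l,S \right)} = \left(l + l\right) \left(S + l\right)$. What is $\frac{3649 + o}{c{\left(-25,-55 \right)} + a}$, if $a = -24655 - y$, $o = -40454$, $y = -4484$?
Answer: $\frac{36805}{16171} \approx 2.276$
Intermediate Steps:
$a = -20171$ ($a = -24655 - -4484 = -24655 + 4484 = -20171$)
$c{\left(l,S \right)} = 2 l \left(S + l\right)$
$\frac{3649 + o}{c{\left(-25,-55 \right)} + a} = \frac{3649 - 40454}{2 \left(-25\right) \left(-55 - 25\right) - 20171} = - \frac{36805}{2 \left(-25\right) \left(-80\right) - 20171} = - \frac{36805}{4000 - 20171} = - \frac{36805}{-16171} = \left(-36805\right) \left(- \frac{1}{16171}\right) = \frac{36805}{16171}$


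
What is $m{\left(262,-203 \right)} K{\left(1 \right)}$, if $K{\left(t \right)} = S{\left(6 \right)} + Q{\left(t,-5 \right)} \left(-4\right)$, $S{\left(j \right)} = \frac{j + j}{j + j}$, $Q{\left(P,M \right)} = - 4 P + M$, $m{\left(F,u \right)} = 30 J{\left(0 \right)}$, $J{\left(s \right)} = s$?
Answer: $0$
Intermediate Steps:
$m{\left(F,u \right)} = 0$ ($m{\left(F,u \right)} = 30 \cdot 0 = 0$)
$Q{\left(P,M \right)} = M - 4 P$
$S{\left(j \right)} = 1$ ($S{\left(j \right)} = \frac{2 j}{2 j} = 2 j \frac{1}{2 j} = 1$)
$K{\left(t \right)} = 21 + 16 t$ ($K{\left(t \right)} = 1 + \left(-5 - 4 t\right) \left(-4\right) = 1 + \left(20 + 16 t\right) = 21 + 16 t$)
$m{\left(262,-203 \right)} K{\left(1 \right)} = 0 \left(21 + 16 \cdot 1\right) = 0 \left(21 + 16\right) = 0 \cdot 37 = 0$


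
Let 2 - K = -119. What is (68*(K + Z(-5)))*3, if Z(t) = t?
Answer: 23664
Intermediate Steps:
K = 121 (K = 2 - 1*(-119) = 2 + 119 = 121)
(68*(K + Z(-5)))*3 = (68*(121 - 5))*3 = (68*116)*3 = 7888*3 = 23664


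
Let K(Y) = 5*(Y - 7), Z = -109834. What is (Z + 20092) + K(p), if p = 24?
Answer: -89657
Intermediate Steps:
K(Y) = -35 + 5*Y (K(Y) = 5*(-7 + Y) = -35 + 5*Y)
(Z + 20092) + K(p) = (-109834 + 20092) + (-35 + 5*24) = -89742 + (-35 + 120) = -89742 + 85 = -89657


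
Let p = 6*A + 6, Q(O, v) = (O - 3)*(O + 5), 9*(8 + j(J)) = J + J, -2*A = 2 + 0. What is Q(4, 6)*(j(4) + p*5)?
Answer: -64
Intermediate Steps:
A = -1 (A = -(2 + 0)/2 = -½*2 = -1)
j(J) = -8 + 2*J/9 (j(J) = -8 + (J + J)/9 = -8 + (2*J)/9 = -8 + 2*J/9)
Q(O, v) = (-3 + O)*(5 + O)
p = 0 (p = 6*(-1) + 6 = -6 + 6 = 0)
Q(4, 6)*(j(4) + p*5) = (-15 + 4² + 2*4)*((-8 + (2/9)*4) + 0*5) = (-15 + 16 + 8)*((-8 + 8/9) + 0) = 9*(-64/9 + 0) = 9*(-64/9) = -64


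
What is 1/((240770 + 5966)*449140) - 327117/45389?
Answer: -36250781125858291/5029963910538560 ≈ -7.2070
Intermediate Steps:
1/((240770 + 5966)*449140) - 327117/45389 = (1/449140)/246736 - 327117*1/45389 = (1/246736)*(1/449140) - 327117/45389 = 1/110819007040 - 327117/45389 = -36250781125858291/5029963910538560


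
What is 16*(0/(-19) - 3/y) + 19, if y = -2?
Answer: 43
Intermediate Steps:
16*(0/(-19) - 3/y) + 19 = 16*(0/(-19) - 3/(-2)) + 19 = 16*(0*(-1/19) - 3*(-½)) + 19 = 16*(0 + 3/2) + 19 = 16*(3/2) + 19 = 24 + 19 = 43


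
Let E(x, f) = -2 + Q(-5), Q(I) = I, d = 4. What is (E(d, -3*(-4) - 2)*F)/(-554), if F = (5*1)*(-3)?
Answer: -105/554 ≈ -0.18953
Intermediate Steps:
F = -15 (F = 5*(-3) = -15)
E(x, f) = -7 (E(x, f) = -2 - 5 = -7)
(E(d, -3*(-4) - 2)*F)/(-554) = -7*(-15)/(-554) = 105*(-1/554) = -105/554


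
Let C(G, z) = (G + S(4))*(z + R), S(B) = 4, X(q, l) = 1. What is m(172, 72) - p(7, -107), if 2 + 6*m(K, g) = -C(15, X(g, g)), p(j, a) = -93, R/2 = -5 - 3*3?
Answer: 1069/6 ≈ 178.17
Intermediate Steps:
R = -28 (R = 2*(-5 - 3*3) = 2*(-5 - 9) = 2*(-14) = -28)
C(G, z) = (-28 + z)*(4 + G) (C(G, z) = (G + 4)*(z - 28) = (4 + G)*(-28 + z) = (-28 + z)*(4 + G))
m(K, g) = 511/6 (m(K, g) = -⅓ + (-(-112 - 28*15 + 4*1 + 15*1))/6 = -⅓ + (-(-112 - 420 + 4 + 15))/6 = -⅓ + (-1*(-513))/6 = -⅓ + (⅙)*513 = -⅓ + 171/2 = 511/6)
m(172, 72) - p(7, -107) = 511/6 - 1*(-93) = 511/6 + 93 = 1069/6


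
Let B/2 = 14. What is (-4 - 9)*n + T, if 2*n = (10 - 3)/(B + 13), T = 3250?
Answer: 266409/82 ≈ 3248.9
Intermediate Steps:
B = 28 (B = 2*14 = 28)
n = 7/82 (n = ((10 - 3)/(28 + 13))/2 = (7/41)/2 = (7*(1/41))/2 = (½)*(7/41) = 7/82 ≈ 0.085366)
(-4 - 9)*n + T = (-4 - 9)*(7/82) + 3250 = -13*7/82 + 3250 = -91/82 + 3250 = 266409/82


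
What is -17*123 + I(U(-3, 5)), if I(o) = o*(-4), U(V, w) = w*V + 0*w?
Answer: -2031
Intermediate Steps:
U(V, w) = V*w (U(V, w) = V*w + 0 = V*w)
I(o) = -4*o
-17*123 + I(U(-3, 5)) = -17*123 - (-12)*5 = -2091 - 4*(-15) = -2091 + 60 = -2031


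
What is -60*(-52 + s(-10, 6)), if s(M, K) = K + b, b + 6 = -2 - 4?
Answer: 3480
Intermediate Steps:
b = -12 (b = -6 + (-2 - 4) = -6 - 6 = -12)
s(M, K) = -12 + K (s(M, K) = K - 12 = -12 + K)
-60*(-52 + s(-10, 6)) = -60*(-52 + (-12 + 6)) = -60*(-52 - 6) = -60*(-58) = 3480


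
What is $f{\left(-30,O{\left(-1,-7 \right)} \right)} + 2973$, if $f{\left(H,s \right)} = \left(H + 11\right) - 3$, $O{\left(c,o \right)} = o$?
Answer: $2951$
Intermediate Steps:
$f{\left(H,s \right)} = 8 + H$ ($f{\left(H,s \right)} = \left(11 + H\right) - 3 = 8 + H$)
$f{\left(-30,O{\left(-1,-7 \right)} \right)} + 2973 = \left(8 - 30\right) + 2973 = -22 + 2973 = 2951$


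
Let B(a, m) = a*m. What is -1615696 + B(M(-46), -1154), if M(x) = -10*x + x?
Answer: -2093452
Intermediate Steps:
M(x) = -9*x
-1615696 + B(M(-46), -1154) = -1615696 - 9*(-46)*(-1154) = -1615696 + 414*(-1154) = -1615696 - 477756 = -2093452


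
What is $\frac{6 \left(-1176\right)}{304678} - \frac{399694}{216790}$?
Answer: $- \frac{30826909693}{16512785905} \approx -1.8669$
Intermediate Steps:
$\frac{6 \left(-1176\right)}{304678} - \frac{399694}{216790} = \left(-7056\right) \frac{1}{304678} - \frac{199847}{108395} = - \frac{3528}{152339} - \frac{199847}{108395} = - \frac{30826909693}{16512785905}$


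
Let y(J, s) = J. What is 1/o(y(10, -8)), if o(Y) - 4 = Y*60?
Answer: 1/604 ≈ 0.0016556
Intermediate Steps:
o(Y) = 4 + 60*Y (o(Y) = 4 + Y*60 = 4 + 60*Y)
1/o(y(10, -8)) = 1/(4 + 60*10) = 1/(4 + 600) = 1/604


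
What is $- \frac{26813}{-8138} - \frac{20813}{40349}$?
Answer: $\frac{912501543}{328360162} \approx 2.779$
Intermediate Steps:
$- \frac{26813}{-8138} - \frac{20813}{40349} = \left(-26813\right) \left(- \frac{1}{8138}\right) - \frac{20813}{40349} = \frac{26813}{8138} - \frac{20813}{40349} = \frac{912501543}{328360162}$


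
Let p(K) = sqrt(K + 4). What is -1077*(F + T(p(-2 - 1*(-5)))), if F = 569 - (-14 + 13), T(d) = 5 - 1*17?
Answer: -600966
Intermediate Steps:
p(K) = sqrt(4 + K)
T(d) = -12 (T(d) = 5 - 17 = -12)
F = 570 (F = 569 - (-1) = 569 - 1*(-1) = 569 + 1 = 570)
-1077*(F + T(p(-2 - 1*(-5)))) = -1077*(570 - 12) = -1077*558 = -600966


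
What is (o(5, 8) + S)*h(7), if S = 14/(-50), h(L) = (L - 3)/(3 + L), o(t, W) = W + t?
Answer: 636/125 ≈ 5.0880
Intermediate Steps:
h(L) = (-3 + L)/(3 + L)
S = -7/25 (S = 14*(-1/50) = -7/25 ≈ -0.28000)
(o(5, 8) + S)*h(7) = ((8 + 5) - 7/25)*((-3 + 7)/(3 + 7)) = (13 - 7/25)*(4/10) = 318*((⅒)*4)/25 = (318/25)*(⅖) = 636/125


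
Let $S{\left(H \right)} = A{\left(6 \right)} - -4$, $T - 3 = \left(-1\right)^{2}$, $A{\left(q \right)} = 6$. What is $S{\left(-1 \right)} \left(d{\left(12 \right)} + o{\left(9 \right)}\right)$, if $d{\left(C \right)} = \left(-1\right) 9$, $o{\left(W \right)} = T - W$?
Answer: $-140$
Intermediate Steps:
$T = 4$ ($T = 3 + \left(-1\right)^{2} = 3 + 1 = 4$)
$o{\left(W \right)} = 4 - W$
$d{\left(C \right)} = -9$
$S{\left(H \right)} = 10$ ($S{\left(H \right)} = 6 - -4 = 6 + 4 = 10$)
$S{\left(-1 \right)} \left(d{\left(12 \right)} + o{\left(9 \right)}\right) = 10 \left(-9 + \left(4 - 9\right)\right) = 10 \left(-9 - 5\right) = 10 \left(-14\right) = -140$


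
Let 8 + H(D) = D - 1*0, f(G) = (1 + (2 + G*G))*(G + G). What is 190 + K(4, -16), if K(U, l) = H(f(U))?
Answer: 334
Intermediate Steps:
f(G) = 2*G*(3 + G²) (f(G) = (1 + (2 + G²))*(2*G) = (3 + G²)*(2*G) = 2*G*(3 + G²))
H(D) = -8 + D (H(D) = -8 + (D - 1*0) = -8 + (D + 0) = -8 + D)
K(U, l) = -8 + 2*U*(3 + U²)
190 + K(4, -16) = 190 + (-8 + 2*4*(3 + 4²)) = 190 + (-8 + 2*4*(3 + 16)) = 190 + (-8 + 2*4*19) = 190 + (-8 + 152) = 190 + 144 = 334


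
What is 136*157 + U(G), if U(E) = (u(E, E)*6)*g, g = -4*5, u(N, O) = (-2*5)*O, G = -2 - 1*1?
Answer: 17752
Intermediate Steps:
G = -3 (G = -2 - 1 = -3)
u(N, O) = -10*O
g = -20
U(E) = 1200*E (U(E) = (-10*E*6)*(-20) = -60*E*(-20) = 1200*E)
136*157 + U(G) = 136*157 + 1200*(-3) = 21352 - 3600 = 17752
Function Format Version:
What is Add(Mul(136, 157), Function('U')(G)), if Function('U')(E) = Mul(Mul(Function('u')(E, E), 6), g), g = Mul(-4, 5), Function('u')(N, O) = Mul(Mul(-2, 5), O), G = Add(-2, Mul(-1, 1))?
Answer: 17752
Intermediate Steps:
G = -3 (G = Add(-2, -1) = -3)
Function('u')(N, O) = Mul(-10, O)
g = -20
Function('U')(E) = Mul(1200, E) (Function('U')(E) = Mul(Mul(Mul(-10, E), 6), -20) = Mul(Mul(-60, E), -20) = Mul(1200, E))
Add(Mul(136, 157), Function('U')(G)) = Add(Mul(136, 157), Mul(1200, -3)) = Add(21352, -3600) = 17752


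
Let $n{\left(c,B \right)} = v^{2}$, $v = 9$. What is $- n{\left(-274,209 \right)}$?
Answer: $-81$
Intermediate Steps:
$n{\left(c,B \right)} = 81$ ($n{\left(c,B \right)} = 9^{2} = 81$)
$- n{\left(-274,209 \right)} = \left(-1\right) 81 = -81$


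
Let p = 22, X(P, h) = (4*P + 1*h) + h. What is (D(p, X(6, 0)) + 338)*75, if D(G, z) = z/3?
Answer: 25950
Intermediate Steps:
X(P, h) = 2*h + 4*P (X(P, h) = (4*P + h) + h = (h + 4*P) + h = 2*h + 4*P)
D(G, z) = z/3 (D(G, z) = z*(⅓) = z/3)
(D(p, X(6, 0)) + 338)*75 = ((2*0 + 4*6)/3 + 338)*75 = ((0 + 24)/3 + 338)*75 = ((⅓)*24 + 338)*75 = (8 + 338)*75 = 346*75 = 25950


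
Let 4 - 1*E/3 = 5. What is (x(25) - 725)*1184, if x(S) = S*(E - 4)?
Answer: -1065600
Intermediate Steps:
E = -3 (E = 12 - 3*5 = 12 - 15 = -3)
x(S) = -7*S (x(S) = S*(-3 - 4) = S*(-7) = -7*S)
(x(25) - 725)*1184 = (-7*25 - 725)*1184 = (-175 - 725)*1184 = -900*1184 = -1065600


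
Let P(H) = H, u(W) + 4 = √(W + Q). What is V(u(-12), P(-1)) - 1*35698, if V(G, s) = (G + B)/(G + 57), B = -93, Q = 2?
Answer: 3*(-11899*√10 + 630697*I)/(√10 - 53*I) ≈ -35700.0 + 0.16827*I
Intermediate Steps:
u(W) = -4 + √(2 + W) (u(W) = -4 + √(W + 2) = -4 + √(2 + W))
V(G, s) = (-93 + G)/(57 + G) (V(G, s) = (G - 93)/(G + 57) = (-93 + G)/(57 + G))
V(u(-12), P(-1)) - 1*35698 = (-93 + (-4 + √(2 - 12)))/(57 + (-4 + √(2 - 12))) - 1*35698 = (-93 + (-4 + √(-10)))/(57 + (-4 + √(-10))) - 35698 = (-93 + (-4 + I*√10))/(57 + (-4 + I*√10)) - 35698 = (-97 + I*√10)/(53 + I*√10) - 35698 = -35698 + (-97 + I*√10)/(53 + I*√10)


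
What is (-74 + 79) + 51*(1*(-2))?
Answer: -97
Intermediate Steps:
(-74 + 79) + 51*(1*(-2)) = 5 + 51*(-2) = 5 - 102 = -97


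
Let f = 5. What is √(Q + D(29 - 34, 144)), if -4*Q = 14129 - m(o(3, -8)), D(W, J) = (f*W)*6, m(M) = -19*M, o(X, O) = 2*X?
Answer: I*√14843/2 ≈ 60.916*I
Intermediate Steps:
D(W, J) = 30*W (D(W, J) = (5*W)*6 = 30*W)
Q = -14243/4 (Q = -(14129 - (-19)*2*3)/4 = -(14129 - (-19)*6)/4 = -(14129 - 1*(-114))/4 = -(14129 + 114)/4 = -¼*14243 = -14243/4 ≈ -3560.8)
√(Q + D(29 - 34, 144)) = √(-14243/4 + 30*(29 - 34)) = √(-14243/4 + 30*(-5)) = √(-14243/4 - 150) = √(-14843/4) = I*√14843/2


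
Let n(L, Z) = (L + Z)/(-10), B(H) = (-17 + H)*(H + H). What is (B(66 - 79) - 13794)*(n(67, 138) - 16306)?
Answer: 212473071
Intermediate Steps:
B(H) = 2*H*(-17 + H) (B(H) = (-17 + H)*(2*H) = 2*H*(-17 + H))
n(L, Z) = -L/10 - Z/10 (n(L, Z) = (L + Z)*(-1/10) = -L/10 - Z/10)
(B(66 - 79) - 13794)*(n(67, 138) - 16306) = (2*(66 - 79)*(-17 + (66 - 79)) - 13794)*((-1/10*67 - 1/10*138) - 16306) = (2*(-13)*(-17 - 13) - 13794)*((-67/10 - 69/5) - 16306) = (2*(-13)*(-30) - 13794)*(-41/2 - 16306) = (780 - 13794)*(-32653/2) = -13014*(-32653/2) = 212473071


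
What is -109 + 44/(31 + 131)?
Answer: -8807/81 ≈ -108.73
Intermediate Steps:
-109 + 44/(31 + 131) = -109 + 44/162 = -109 + 44*(1/162) = -109 + 22/81 = -8807/81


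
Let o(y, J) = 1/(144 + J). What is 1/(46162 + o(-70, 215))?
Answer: 359/16572159 ≈ 2.1663e-5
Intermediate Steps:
1/(46162 + o(-70, 215)) = 1/(46162 + 1/(144 + 215)) = 1/(46162 + 1/359) = 1/(16572159/359) = 359/16572159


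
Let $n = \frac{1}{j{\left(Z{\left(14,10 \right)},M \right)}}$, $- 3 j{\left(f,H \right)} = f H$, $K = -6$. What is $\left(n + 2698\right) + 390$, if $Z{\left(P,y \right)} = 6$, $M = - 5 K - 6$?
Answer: $\frac{148223}{48} \approx 3088.0$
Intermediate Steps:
$M = 24$ ($M = \left(-5\right) \left(-6\right) - 6 = 30 - 6 = 24$)
$j{\left(f,H \right)} = - \frac{H f}{3}$ ($j{\left(f,H \right)} = - \frac{f H}{3} = - \frac{H f}{3}$)
$n = - \frac{1}{48}$ ($n = \frac{1}{\left(- \frac{1}{3}\right) 24 \cdot 6} = \frac{1}{-48} = - \frac{1}{48} \approx -0.020833$)
$\left(n + 2698\right) + 390 = \left(- \frac{1}{48} + 2698\right) + 390 = \frac{129503}{48} + 390 = \frac{148223}{48}$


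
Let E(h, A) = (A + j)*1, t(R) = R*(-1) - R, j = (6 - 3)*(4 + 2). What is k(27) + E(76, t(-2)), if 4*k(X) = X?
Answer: 115/4 ≈ 28.750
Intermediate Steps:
j = 18 (j = 3*6 = 18)
k(X) = X/4
t(R) = -2*R (t(R) = -R - R = -2*R)
E(h, A) = 18 + A (E(h, A) = (A + 18)*1 = (18 + A)*1 = 18 + A)
k(27) + E(76, t(-2)) = (¼)*27 + (18 - 2*(-2)) = 27/4 + (18 + 4) = 27/4 + 22 = 115/4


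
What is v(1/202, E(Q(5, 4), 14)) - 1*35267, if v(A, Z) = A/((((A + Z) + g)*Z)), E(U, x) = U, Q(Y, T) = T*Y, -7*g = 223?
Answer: -11820793067/335180 ≈ -35267.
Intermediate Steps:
g = -223/7 (g = -⅐*223 = -223/7 ≈ -31.857)
v(A, Z) = A/(Z*(-223/7 + A + Z)) (v(A, Z) = A/((((A + Z) - 223/7)*Z)) = A/(((-223/7 + A + Z)*Z)) = A/((Z*(-223/7 + A + Z))) = A*(1/(Z*(-223/7 + A + Z))) = A/(Z*(-223/7 + A + Z)))
v(1/202, E(Q(5, 4), 14)) - 1*35267 = 7/(202*(4*5)*(-223 + 7/202 + 7*(4*5))) - 1*35267 = 7*(1/202)/(20*(-223 + 7*(1/202) + 7*20)) - 35267 = 7*(1/202)*(1/20)/(-223 + 7/202 + 140) - 35267 = 7*(1/202)*(1/20)/(-16759/202) - 35267 = 7*(1/202)*(1/20)*(-202/16759) - 35267 = -7/335180 - 35267 = -11820793067/335180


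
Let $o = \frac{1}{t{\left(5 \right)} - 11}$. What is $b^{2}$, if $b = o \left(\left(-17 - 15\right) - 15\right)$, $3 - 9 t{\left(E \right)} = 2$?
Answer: $\frac{178929}{9604} \approx 18.631$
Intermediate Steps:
$t{\left(E \right)} = \frac{1}{9}$ ($t{\left(E \right)} = \frac{1}{3} - \frac{2}{9} = \frac{1}{9}$)
$o = - \frac{9}{98}$ ($o = \frac{1}{\frac{1}{9} - 11} = \frac{1}{- \frac{98}{9}} = - \frac{9}{98} \approx -0.091837$)
$b = \frac{423}{98}$ ($b = - \frac{9 \left(\left(-17 - 15\right) - 15\right)}{98} = - \frac{9 \left(-32 - 15\right)}{98} = \left(- \frac{9}{98}\right) \left(-47\right) = \frac{423}{98} \approx 4.3163$)
$b^{2} = \left(\frac{423}{98}\right)^{2} = \frac{178929}{9604}$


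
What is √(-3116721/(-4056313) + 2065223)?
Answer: 8*√530945640701581715/4056313 ≈ 1437.1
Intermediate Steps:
√(-3116721/(-4056313) + 2065223) = √(-3116721*(-1/4056313) + 2065223) = √(3116721/4056313 + 2065223) = √(8377194019520/4056313) = 8*√530945640701581715/4056313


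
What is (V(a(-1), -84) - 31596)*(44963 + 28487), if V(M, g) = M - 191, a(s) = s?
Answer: -2334828600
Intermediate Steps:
V(M, g) = -191 + M
(V(a(-1), -84) - 31596)*(44963 + 28487) = ((-191 - 1) - 31596)*(44963 + 28487) = (-192 - 31596)*73450 = -31788*73450 = -2334828600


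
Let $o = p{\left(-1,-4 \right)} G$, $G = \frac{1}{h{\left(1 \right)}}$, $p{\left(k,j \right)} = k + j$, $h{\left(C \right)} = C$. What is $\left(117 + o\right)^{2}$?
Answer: $12544$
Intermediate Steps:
$p{\left(k,j \right)} = j + k$
$G = 1$ ($G = 1^{-1} = 1$)
$o = -5$ ($o = \left(-4 - 1\right) 1 = \left(-5\right) 1 = -5$)
$\left(117 + o\right)^{2} = \left(117 - 5\right)^{2} = 112^{2} = 12544$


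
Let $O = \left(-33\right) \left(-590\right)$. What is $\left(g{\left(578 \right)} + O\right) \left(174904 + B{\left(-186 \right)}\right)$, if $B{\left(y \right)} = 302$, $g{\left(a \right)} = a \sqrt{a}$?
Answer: $3411260820 + 1721574156 \sqrt{2} \approx 5.8459 \cdot 10^{9}$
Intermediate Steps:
$g{\left(a \right)} = a^{\frac{3}{2}}$
$O = 19470$
$\left(g{\left(578 \right)} + O\right) \left(174904 + B{\left(-186 \right)}\right) = \left(578^{\frac{3}{2}} + 19470\right) \left(174904 + 302\right) = \left(9826 \sqrt{2} + 19470\right) 175206 = \left(19470 + 9826 \sqrt{2}\right) 175206 = 3411260820 + 1721574156 \sqrt{2}$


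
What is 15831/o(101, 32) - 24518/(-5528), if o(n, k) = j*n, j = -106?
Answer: 43743985/14795692 ≈ 2.9565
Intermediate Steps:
o(n, k) = -106*n
15831/o(101, 32) - 24518/(-5528) = 15831/((-106*101)) - 24518/(-5528) = 15831/(-10706) - 24518*(-1/5528) = 15831*(-1/10706) + 12259/2764 = -15831/10706 + 12259/2764 = 43743985/14795692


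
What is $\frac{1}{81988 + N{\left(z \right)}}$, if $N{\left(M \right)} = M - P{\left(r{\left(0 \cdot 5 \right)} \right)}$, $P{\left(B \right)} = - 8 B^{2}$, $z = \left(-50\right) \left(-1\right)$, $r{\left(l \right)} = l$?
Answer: $\frac{1}{82038} \approx 1.2189 \cdot 10^{-5}$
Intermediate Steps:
$z = 50$
$N{\left(M \right)} = M$ ($N{\left(M \right)} = M - - 8 \left(0 \cdot 5\right)^{2} = M - - 8 \cdot 0^{2} = M - \left(-8\right) 0 = M - 0 = M + 0 = M$)
$\frac{1}{81988 + N{\left(z \right)}} = \frac{1}{81988 + 50} = \frac{1}{82038}$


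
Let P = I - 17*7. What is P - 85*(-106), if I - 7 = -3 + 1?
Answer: 8896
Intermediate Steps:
I = 5 (I = 7 + (-3 + 1) = 7 - 2 = 5)
P = -114 (P = 5 - 17*7 = 5 - 119 = -114)
P - 85*(-106) = -114 - 85*(-106) = -114 + 9010 = 8896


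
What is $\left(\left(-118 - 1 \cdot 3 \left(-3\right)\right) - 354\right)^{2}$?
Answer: $214369$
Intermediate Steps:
$\left(\left(-118 - 1 \cdot 3 \left(-3\right)\right) - 354\right)^{2} = \left(\left(-118 - 3 \left(-3\right)\right) - 354\right)^{2} = \left(\left(-118 - -9\right) - 354\right)^{2} = \left(\left(-118 + 9\right) - 354\right)^{2} = \left(-109 - 354\right)^{2} = \left(-463\right)^{2} = 214369$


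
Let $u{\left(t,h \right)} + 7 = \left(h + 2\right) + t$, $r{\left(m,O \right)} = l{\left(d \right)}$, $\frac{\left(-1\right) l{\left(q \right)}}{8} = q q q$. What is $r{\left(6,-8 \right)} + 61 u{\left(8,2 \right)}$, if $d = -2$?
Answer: $369$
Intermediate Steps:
$l{\left(q \right)} = - 8 q^{3}$ ($l{\left(q \right)} = - 8 q q q = - 8 q^{2} q = - 8 q^{3}$)
$r{\left(m,O \right)} = 64$ ($r{\left(m,O \right)} = - 8 \left(-2\right)^{3} = \left(-8\right) \left(-8\right) = 64$)
$u{\left(t,h \right)} = -5 + h + t$ ($u{\left(t,h \right)} = -7 + \left(\left(h + 2\right) + t\right) = -7 + \left(\left(2 + h\right) + t\right) = -7 + \left(2 + h + t\right) = -5 + h + t$)
$r{\left(6,-8 \right)} + 61 u{\left(8,2 \right)} = 64 + 61 \left(-5 + 2 + 8\right) = 64 + 61 \cdot 5 = 64 + 305 = 369$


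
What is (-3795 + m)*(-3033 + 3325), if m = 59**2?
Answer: -91688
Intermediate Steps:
m = 3481
(-3795 + m)*(-3033 + 3325) = (-3795 + 3481)*(-3033 + 3325) = -314*292 = -91688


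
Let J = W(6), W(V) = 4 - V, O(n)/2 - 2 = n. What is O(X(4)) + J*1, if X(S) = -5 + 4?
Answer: 0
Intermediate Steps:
X(S) = -1
O(n) = 4 + 2*n
J = -2 (J = 4 - 1*6 = 4 - 6 = -2)
O(X(4)) + J*1 = (4 + 2*(-1)) - 2*1 = (4 - 2) - 2 = 2 - 2 = 0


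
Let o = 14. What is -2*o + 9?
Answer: -19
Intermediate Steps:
-2*o + 9 = -2*14 + 9 = -28 + 9 = -19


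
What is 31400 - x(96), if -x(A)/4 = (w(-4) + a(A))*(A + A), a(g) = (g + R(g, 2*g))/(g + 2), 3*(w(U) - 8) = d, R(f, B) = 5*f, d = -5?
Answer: 1998120/49 ≈ 40778.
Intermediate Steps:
w(U) = 19/3 (w(U) = 8 + (⅓)*(-5) = 8 - 5/3 = 19/3)
a(g) = 6*g/(2 + g) (a(g) = (g + 5*g)/(g + 2) = (6*g)/(2 + g) = 6*g/(2 + g))
x(A) = -8*A*(19/3 + 6*A/(2 + A)) (x(A) = -4*(19/3 + 6*A/(2 + A))*(A + A) = -4*(19/3 + 6*A/(2 + A))*2*A = -8*A*(19/3 + 6*A/(2 + A)))
31400 - x(96) = 31400 - (-8)*96*(38 + 37*96)/(6 + 3*96) = 31400 - (-8)*96*(38 + 3552)/(6 + 288) = 31400 - (-8)*96*3590/294 = 31400 - 1*(-459520/49) = 31400 + 459520/49 = 1998120/49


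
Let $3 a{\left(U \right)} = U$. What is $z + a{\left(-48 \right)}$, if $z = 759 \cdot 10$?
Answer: $7574$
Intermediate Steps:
$a{\left(U \right)} = \frac{U}{3}$
$z = 7590$
$z + a{\left(-48 \right)} = 7590 + \frac{1}{3} \left(-48\right) = 7590 - 16 = 7574$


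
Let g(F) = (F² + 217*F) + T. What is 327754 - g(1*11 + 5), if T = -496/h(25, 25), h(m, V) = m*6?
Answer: 24302198/75 ≈ 3.2403e+5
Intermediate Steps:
h(m, V) = 6*m
T = -248/75 (T = -496/(6*25) = -496/150 = -496*1/150 = -248/75 ≈ -3.3067)
g(F) = -248/75 + F² + 217*F (g(F) = (F² + 217*F) - 248/75 = -248/75 + F² + 217*F)
327754 - g(1*11 + 5) = 327754 - (-248/75 + (1*11 + 5)² + 217*(1*11 + 5)) = 327754 - (-248/75 + (11 + 5)² + 217*(11 + 5)) = 327754 - (-248/75 + 16² + 217*16) = 327754 - (-248/75 + 256 + 3472) = 327754 - 1*279352/75 = 327754 - 279352/75 = 24302198/75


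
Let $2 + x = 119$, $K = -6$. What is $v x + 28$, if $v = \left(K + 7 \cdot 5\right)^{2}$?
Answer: $98425$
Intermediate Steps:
$x = 117$ ($x = -2 + 119 = 117$)
$v = 841$ ($v = \left(-6 + 7 \cdot 5\right)^{2} = \left(-6 + 35\right)^{2} = 29^{2} = 841$)
$v x + 28 = 841 \cdot 117 + 28 = 98397 + 28 = 98425$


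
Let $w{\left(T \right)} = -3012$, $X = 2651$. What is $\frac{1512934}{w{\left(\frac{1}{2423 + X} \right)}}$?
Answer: $- \frac{756467}{1506} \approx -502.3$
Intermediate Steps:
$\frac{1512934}{w{\left(\frac{1}{2423 + X} \right)}} = \frac{1512934}{-3012} = 1512934 \left(- \frac{1}{3012}\right) = - \frac{756467}{1506}$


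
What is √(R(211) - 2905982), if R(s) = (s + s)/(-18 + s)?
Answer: 2*I*√27061210518/193 ≈ 1704.7*I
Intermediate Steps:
R(s) = 2*s/(-18 + s) (R(s) = (2*s)/(-18 + s) = 2*s/(-18 + s))
√(R(211) - 2905982) = √(2*211/(-18 + 211) - 2905982) = √(2*211/193 - 2905982) = √(2*211*(1/193) - 2905982) = √(422/193 - 2905982) = √(-560854104/193) = 2*I*√27061210518/193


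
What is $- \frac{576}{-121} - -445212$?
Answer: $\frac{53871228}{121} \approx 4.4522 \cdot 10^{5}$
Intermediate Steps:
$- \frac{576}{-121} - -445212 = \left(-576\right) \left(- \frac{1}{121}\right) + 445212 = \frac{576}{121} + 445212 = \frac{53871228}{121}$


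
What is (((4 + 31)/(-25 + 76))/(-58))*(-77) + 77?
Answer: 230461/2958 ≈ 77.911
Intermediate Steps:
(((4 + 31)/(-25 + 76))/(-58))*(-77) + 77 = ((35/51)*(-1/58))*(-77) + 77 = -35/2958*(-77) + 77 = 2695/2958 + 77 = 230461/2958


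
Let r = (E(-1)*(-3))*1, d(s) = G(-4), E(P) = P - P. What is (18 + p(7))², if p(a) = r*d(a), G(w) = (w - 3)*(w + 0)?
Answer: 324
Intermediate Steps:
E(P) = 0
G(w) = w*(-3 + w) (G(w) = (-3 + w)*w = w*(-3 + w))
d(s) = 28 (d(s) = -4*(-3 - 4) = -4*(-7) = 28)
r = 0 (r = (0*(-3))*1 = 0*1 = 0)
p(a) = 0 (p(a) = 0*28 = 0)
(18 + p(7))² = (18 + 0)² = 18² = 324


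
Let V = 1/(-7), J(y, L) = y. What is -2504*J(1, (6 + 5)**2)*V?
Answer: 2504/7 ≈ 357.71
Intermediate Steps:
V = -1/7 (V = 1*(-1/7) = -1/7 ≈ -0.14286)
-2504*J(1, (6 + 5)**2)*V = -2504*(-1)/7 = -2504*(-1/7) = 2504/7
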